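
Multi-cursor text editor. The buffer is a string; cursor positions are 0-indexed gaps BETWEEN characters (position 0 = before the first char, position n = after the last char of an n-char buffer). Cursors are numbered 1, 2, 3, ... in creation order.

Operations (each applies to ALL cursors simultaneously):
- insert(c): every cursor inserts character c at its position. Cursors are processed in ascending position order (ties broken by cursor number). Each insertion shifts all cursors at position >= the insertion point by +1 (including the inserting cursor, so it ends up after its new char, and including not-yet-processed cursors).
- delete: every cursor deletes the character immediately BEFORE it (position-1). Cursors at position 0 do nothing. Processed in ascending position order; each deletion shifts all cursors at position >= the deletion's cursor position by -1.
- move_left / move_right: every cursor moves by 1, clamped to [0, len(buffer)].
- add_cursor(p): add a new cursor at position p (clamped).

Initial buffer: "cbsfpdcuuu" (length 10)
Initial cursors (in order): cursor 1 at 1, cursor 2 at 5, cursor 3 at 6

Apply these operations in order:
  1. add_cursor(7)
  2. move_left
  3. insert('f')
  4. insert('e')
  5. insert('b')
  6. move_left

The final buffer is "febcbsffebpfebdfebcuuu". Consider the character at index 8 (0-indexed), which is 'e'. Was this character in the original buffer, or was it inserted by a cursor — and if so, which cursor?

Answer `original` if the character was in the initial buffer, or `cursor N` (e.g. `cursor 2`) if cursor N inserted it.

After op 1 (add_cursor(7)): buffer="cbsfpdcuuu" (len 10), cursors c1@1 c2@5 c3@6 c4@7, authorship ..........
After op 2 (move_left): buffer="cbsfpdcuuu" (len 10), cursors c1@0 c2@4 c3@5 c4@6, authorship ..........
After op 3 (insert('f')): buffer="fcbsffpfdfcuuu" (len 14), cursors c1@1 c2@6 c3@8 c4@10, authorship 1....2.3.4....
After op 4 (insert('e')): buffer="fecbsffepfedfecuuu" (len 18), cursors c1@2 c2@8 c3@11 c4@14, authorship 11....22.33.44....
After op 5 (insert('b')): buffer="febcbsffebpfebdfebcuuu" (len 22), cursors c1@3 c2@10 c3@14 c4@18, authorship 111....222.333.444....
After op 6 (move_left): buffer="febcbsffebpfebdfebcuuu" (len 22), cursors c1@2 c2@9 c3@13 c4@17, authorship 111....222.333.444....
Authorship (.=original, N=cursor N): 1 1 1 . . . . 2 2 2 . 3 3 3 . 4 4 4 . . . .
Index 8: author = 2

Answer: cursor 2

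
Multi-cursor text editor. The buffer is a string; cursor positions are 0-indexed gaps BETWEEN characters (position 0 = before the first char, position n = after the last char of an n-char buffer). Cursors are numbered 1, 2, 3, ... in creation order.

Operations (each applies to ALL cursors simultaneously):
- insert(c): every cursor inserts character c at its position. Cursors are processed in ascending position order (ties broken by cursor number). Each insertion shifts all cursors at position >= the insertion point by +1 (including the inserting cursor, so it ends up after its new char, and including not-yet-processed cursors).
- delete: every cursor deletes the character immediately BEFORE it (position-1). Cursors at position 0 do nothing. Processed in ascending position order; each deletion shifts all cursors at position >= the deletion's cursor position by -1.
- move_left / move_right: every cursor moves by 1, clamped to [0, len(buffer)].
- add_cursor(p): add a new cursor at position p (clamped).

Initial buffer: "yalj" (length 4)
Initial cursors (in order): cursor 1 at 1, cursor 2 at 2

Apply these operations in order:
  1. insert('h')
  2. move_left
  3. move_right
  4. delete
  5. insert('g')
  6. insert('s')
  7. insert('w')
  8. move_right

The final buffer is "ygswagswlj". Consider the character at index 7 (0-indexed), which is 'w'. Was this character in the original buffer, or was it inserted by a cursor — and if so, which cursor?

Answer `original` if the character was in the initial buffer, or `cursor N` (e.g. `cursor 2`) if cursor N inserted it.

After op 1 (insert('h')): buffer="yhahlj" (len 6), cursors c1@2 c2@4, authorship .1.2..
After op 2 (move_left): buffer="yhahlj" (len 6), cursors c1@1 c2@3, authorship .1.2..
After op 3 (move_right): buffer="yhahlj" (len 6), cursors c1@2 c2@4, authorship .1.2..
After op 4 (delete): buffer="yalj" (len 4), cursors c1@1 c2@2, authorship ....
After op 5 (insert('g')): buffer="ygaglj" (len 6), cursors c1@2 c2@4, authorship .1.2..
After op 6 (insert('s')): buffer="ygsagslj" (len 8), cursors c1@3 c2@6, authorship .11.22..
After op 7 (insert('w')): buffer="ygswagswlj" (len 10), cursors c1@4 c2@8, authorship .111.222..
After op 8 (move_right): buffer="ygswagswlj" (len 10), cursors c1@5 c2@9, authorship .111.222..
Authorship (.=original, N=cursor N): . 1 1 1 . 2 2 2 . .
Index 7: author = 2

Answer: cursor 2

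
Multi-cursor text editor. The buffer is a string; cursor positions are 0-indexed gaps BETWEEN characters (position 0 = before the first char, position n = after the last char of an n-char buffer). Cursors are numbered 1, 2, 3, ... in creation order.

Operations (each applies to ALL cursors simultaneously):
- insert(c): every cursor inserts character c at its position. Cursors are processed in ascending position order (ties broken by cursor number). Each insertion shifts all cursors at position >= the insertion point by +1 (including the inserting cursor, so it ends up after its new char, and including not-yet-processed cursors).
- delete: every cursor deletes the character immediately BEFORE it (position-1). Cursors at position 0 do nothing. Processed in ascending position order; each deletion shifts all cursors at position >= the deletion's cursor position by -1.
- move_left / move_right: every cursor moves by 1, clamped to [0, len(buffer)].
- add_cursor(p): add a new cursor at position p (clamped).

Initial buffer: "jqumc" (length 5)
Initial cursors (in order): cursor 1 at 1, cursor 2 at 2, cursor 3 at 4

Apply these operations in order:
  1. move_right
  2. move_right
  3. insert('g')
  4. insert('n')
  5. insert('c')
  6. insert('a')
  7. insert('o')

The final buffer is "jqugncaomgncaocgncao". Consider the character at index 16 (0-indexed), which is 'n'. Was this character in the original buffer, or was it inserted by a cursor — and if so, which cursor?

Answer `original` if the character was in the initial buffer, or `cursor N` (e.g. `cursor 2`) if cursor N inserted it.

Answer: cursor 3

Derivation:
After op 1 (move_right): buffer="jqumc" (len 5), cursors c1@2 c2@3 c3@5, authorship .....
After op 2 (move_right): buffer="jqumc" (len 5), cursors c1@3 c2@4 c3@5, authorship .....
After op 3 (insert('g')): buffer="jqugmgcg" (len 8), cursors c1@4 c2@6 c3@8, authorship ...1.2.3
After op 4 (insert('n')): buffer="jqugnmgncgn" (len 11), cursors c1@5 c2@8 c3@11, authorship ...11.22.33
After op 5 (insert('c')): buffer="jqugncmgnccgnc" (len 14), cursors c1@6 c2@10 c3@14, authorship ...111.222.333
After op 6 (insert('a')): buffer="jqugncamgncacgnca" (len 17), cursors c1@7 c2@12 c3@17, authorship ...1111.2222.3333
After op 7 (insert('o')): buffer="jqugncaomgncaocgncao" (len 20), cursors c1@8 c2@14 c3@20, authorship ...11111.22222.33333
Authorship (.=original, N=cursor N): . . . 1 1 1 1 1 . 2 2 2 2 2 . 3 3 3 3 3
Index 16: author = 3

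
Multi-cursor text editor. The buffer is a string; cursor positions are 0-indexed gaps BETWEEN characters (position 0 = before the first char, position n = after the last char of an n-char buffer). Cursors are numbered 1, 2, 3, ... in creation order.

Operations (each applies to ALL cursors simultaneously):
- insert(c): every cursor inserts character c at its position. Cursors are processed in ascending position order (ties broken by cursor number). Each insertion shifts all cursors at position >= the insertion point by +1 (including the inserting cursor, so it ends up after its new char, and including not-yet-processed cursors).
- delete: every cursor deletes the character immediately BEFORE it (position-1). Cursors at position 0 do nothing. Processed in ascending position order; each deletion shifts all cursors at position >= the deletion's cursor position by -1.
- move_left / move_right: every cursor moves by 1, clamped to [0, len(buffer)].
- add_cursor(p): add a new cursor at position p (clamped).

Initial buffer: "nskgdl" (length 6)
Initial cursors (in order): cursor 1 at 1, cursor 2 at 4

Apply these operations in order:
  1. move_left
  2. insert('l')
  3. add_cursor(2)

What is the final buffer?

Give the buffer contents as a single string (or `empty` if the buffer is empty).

After op 1 (move_left): buffer="nskgdl" (len 6), cursors c1@0 c2@3, authorship ......
After op 2 (insert('l')): buffer="lnsklgdl" (len 8), cursors c1@1 c2@5, authorship 1...2...
After op 3 (add_cursor(2)): buffer="lnsklgdl" (len 8), cursors c1@1 c3@2 c2@5, authorship 1...2...

Answer: lnsklgdl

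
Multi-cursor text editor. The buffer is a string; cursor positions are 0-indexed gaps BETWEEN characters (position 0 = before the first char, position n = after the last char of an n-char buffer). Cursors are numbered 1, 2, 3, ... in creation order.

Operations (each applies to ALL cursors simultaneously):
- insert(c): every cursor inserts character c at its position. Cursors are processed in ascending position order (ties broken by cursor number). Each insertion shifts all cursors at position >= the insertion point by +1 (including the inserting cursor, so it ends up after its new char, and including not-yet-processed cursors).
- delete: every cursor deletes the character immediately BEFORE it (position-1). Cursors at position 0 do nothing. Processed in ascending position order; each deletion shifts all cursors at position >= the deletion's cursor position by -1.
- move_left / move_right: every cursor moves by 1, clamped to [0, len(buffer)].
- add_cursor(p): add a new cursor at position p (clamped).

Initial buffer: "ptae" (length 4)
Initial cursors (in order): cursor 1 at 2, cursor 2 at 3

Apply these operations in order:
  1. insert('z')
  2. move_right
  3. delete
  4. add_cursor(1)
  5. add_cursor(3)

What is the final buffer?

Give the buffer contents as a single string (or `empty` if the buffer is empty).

Answer: ptzz

Derivation:
After op 1 (insert('z')): buffer="ptzaze" (len 6), cursors c1@3 c2@5, authorship ..1.2.
After op 2 (move_right): buffer="ptzaze" (len 6), cursors c1@4 c2@6, authorship ..1.2.
After op 3 (delete): buffer="ptzz" (len 4), cursors c1@3 c2@4, authorship ..12
After op 4 (add_cursor(1)): buffer="ptzz" (len 4), cursors c3@1 c1@3 c2@4, authorship ..12
After op 5 (add_cursor(3)): buffer="ptzz" (len 4), cursors c3@1 c1@3 c4@3 c2@4, authorship ..12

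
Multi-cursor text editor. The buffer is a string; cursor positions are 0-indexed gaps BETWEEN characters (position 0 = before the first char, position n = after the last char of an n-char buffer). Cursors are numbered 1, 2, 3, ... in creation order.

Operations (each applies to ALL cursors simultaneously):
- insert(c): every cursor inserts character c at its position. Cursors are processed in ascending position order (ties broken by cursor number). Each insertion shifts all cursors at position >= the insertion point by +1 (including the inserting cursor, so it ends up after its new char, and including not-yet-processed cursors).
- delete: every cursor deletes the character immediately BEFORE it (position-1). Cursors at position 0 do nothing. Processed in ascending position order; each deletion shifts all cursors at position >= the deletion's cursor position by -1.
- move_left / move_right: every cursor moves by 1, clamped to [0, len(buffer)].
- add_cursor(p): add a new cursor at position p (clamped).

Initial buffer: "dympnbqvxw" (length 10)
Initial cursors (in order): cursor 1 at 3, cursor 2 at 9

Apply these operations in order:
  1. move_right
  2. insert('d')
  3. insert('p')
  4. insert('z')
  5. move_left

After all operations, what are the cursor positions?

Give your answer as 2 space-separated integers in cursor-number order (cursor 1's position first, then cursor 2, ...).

After op 1 (move_right): buffer="dympnbqvxw" (len 10), cursors c1@4 c2@10, authorship ..........
After op 2 (insert('d')): buffer="dympdnbqvxwd" (len 12), cursors c1@5 c2@12, authorship ....1......2
After op 3 (insert('p')): buffer="dympdpnbqvxwdp" (len 14), cursors c1@6 c2@14, authorship ....11......22
After op 4 (insert('z')): buffer="dympdpznbqvxwdpz" (len 16), cursors c1@7 c2@16, authorship ....111......222
After op 5 (move_left): buffer="dympdpznbqvxwdpz" (len 16), cursors c1@6 c2@15, authorship ....111......222

Answer: 6 15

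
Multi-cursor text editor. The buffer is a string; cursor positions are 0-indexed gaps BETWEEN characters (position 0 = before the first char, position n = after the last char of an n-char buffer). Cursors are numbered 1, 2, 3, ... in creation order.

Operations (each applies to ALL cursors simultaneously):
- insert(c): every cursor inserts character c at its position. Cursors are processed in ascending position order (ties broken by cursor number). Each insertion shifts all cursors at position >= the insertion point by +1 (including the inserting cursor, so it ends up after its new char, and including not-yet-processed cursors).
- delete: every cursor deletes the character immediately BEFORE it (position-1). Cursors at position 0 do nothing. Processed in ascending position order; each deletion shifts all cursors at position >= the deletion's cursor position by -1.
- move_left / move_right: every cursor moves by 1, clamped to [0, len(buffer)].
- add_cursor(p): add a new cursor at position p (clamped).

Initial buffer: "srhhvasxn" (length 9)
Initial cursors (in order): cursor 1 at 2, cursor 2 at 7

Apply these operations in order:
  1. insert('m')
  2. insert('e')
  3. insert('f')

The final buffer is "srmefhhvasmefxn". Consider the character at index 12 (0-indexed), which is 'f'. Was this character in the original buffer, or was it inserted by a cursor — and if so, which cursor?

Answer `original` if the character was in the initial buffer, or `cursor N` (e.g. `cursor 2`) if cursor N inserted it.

After op 1 (insert('m')): buffer="srmhhvasmxn" (len 11), cursors c1@3 c2@9, authorship ..1.....2..
After op 2 (insert('e')): buffer="srmehhvasmexn" (len 13), cursors c1@4 c2@11, authorship ..11.....22..
After op 3 (insert('f')): buffer="srmefhhvasmefxn" (len 15), cursors c1@5 c2@13, authorship ..111.....222..
Authorship (.=original, N=cursor N): . . 1 1 1 . . . . . 2 2 2 . .
Index 12: author = 2

Answer: cursor 2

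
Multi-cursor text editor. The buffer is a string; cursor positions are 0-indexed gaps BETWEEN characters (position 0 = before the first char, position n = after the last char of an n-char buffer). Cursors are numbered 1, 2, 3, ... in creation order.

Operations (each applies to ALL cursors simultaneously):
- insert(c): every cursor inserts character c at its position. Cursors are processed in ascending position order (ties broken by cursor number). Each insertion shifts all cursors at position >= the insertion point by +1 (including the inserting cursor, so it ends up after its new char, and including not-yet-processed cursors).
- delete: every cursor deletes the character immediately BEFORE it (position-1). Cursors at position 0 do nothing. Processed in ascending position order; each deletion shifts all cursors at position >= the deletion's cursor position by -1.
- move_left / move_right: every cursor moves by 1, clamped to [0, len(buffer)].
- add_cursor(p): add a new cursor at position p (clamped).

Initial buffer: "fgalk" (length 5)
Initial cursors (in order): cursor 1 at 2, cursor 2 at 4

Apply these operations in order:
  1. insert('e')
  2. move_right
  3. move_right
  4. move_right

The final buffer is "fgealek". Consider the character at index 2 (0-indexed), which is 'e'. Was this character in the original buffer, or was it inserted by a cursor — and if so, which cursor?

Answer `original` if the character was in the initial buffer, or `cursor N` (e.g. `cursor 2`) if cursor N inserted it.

Answer: cursor 1

Derivation:
After op 1 (insert('e')): buffer="fgealek" (len 7), cursors c1@3 c2@6, authorship ..1..2.
After op 2 (move_right): buffer="fgealek" (len 7), cursors c1@4 c2@7, authorship ..1..2.
After op 3 (move_right): buffer="fgealek" (len 7), cursors c1@5 c2@7, authorship ..1..2.
After op 4 (move_right): buffer="fgealek" (len 7), cursors c1@6 c2@7, authorship ..1..2.
Authorship (.=original, N=cursor N): . . 1 . . 2 .
Index 2: author = 1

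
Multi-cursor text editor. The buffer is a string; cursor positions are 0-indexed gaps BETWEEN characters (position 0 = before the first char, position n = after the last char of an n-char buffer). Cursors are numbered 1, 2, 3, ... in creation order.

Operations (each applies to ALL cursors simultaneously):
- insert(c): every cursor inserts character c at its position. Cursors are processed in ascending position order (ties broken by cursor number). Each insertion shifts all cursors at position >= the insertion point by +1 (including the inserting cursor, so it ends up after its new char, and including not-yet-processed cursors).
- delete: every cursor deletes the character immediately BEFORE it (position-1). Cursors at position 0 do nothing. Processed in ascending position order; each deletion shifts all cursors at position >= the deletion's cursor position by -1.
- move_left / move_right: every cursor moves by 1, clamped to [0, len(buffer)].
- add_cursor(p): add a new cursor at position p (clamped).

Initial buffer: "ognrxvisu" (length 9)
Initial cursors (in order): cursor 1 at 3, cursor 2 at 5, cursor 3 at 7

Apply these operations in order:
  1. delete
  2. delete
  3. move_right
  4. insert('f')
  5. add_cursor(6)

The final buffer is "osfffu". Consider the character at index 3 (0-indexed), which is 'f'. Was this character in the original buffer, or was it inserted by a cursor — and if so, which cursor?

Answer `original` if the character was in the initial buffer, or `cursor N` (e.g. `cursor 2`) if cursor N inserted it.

After op 1 (delete): buffer="ogrvsu" (len 6), cursors c1@2 c2@3 c3@4, authorship ......
After op 2 (delete): buffer="osu" (len 3), cursors c1@1 c2@1 c3@1, authorship ...
After op 3 (move_right): buffer="osu" (len 3), cursors c1@2 c2@2 c3@2, authorship ...
After op 4 (insert('f')): buffer="osfffu" (len 6), cursors c1@5 c2@5 c3@5, authorship ..123.
After op 5 (add_cursor(6)): buffer="osfffu" (len 6), cursors c1@5 c2@5 c3@5 c4@6, authorship ..123.
Authorship (.=original, N=cursor N): . . 1 2 3 .
Index 3: author = 2

Answer: cursor 2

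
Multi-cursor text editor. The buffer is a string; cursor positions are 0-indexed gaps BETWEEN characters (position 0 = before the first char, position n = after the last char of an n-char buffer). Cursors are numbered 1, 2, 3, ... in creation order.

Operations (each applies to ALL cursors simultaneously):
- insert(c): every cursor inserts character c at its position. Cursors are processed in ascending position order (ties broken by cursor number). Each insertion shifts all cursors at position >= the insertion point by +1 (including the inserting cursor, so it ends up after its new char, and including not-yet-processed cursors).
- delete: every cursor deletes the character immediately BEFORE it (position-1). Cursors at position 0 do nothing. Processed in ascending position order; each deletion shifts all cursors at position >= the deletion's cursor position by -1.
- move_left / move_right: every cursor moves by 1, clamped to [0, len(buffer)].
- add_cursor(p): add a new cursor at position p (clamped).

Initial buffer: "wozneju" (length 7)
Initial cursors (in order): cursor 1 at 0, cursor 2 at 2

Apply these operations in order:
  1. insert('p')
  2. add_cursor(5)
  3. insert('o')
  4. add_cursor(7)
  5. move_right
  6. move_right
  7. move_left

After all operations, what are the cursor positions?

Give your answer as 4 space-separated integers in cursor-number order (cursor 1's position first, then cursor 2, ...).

Answer: 3 7 9 8

Derivation:
After op 1 (insert('p')): buffer="pwopzneju" (len 9), cursors c1@1 c2@4, authorship 1..2.....
After op 2 (add_cursor(5)): buffer="pwopzneju" (len 9), cursors c1@1 c2@4 c3@5, authorship 1..2.....
After op 3 (insert('o')): buffer="powopozoneju" (len 12), cursors c1@2 c2@6 c3@8, authorship 11..22.3....
After op 4 (add_cursor(7)): buffer="powopozoneju" (len 12), cursors c1@2 c2@6 c4@7 c3@8, authorship 11..22.3....
After op 5 (move_right): buffer="powopozoneju" (len 12), cursors c1@3 c2@7 c4@8 c3@9, authorship 11..22.3....
After op 6 (move_right): buffer="powopozoneju" (len 12), cursors c1@4 c2@8 c4@9 c3@10, authorship 11..22.3....
After op 7 (move_left): buffer="powopozoneju" (len 12), cursors c1@3 c2@7 c4@8 c3@9, authorship 11..22.3....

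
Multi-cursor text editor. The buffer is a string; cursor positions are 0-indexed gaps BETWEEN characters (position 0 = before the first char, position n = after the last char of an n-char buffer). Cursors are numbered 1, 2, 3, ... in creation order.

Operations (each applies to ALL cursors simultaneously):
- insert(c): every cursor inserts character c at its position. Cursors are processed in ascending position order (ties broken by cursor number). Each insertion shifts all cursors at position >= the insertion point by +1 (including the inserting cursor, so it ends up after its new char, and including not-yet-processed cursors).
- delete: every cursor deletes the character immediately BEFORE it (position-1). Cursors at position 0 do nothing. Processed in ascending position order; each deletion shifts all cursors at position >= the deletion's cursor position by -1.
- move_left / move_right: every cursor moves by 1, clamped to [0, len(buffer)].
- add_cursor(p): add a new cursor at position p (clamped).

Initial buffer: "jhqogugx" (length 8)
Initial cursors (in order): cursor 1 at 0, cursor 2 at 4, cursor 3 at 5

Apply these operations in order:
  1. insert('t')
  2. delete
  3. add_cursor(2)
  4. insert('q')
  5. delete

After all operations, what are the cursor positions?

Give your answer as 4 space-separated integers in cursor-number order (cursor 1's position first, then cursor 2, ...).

Answer: 0 4 5 2

Derivation:
After op 1 (insert('t')): buffer="tjhqotgtugx" (len 11), cursors c1@1 c2@6 c3@8, authorship 1....2.3...
After op 2 (delete): buffer="jhqogugx" (len 8), cursors c1@0 c2@4 c3@5, authorship ........
After op 3 (add_cursor(2)): buffer="jhqogugx" (len 8), cursors c1@0 c4@2 c2@4 c3@5, authorship ........
After op 4 (insert('q')): buffer="qjhqqoqgqugx" (len 12), cursors c1@1 c4@4 c2@7 c3@9, authorship 1..4..2.3...
After op 5 (delete): buffer="jhqogugx" (len 8), cursors c1@0 c4@2 c2@4 c3@5, authorship ........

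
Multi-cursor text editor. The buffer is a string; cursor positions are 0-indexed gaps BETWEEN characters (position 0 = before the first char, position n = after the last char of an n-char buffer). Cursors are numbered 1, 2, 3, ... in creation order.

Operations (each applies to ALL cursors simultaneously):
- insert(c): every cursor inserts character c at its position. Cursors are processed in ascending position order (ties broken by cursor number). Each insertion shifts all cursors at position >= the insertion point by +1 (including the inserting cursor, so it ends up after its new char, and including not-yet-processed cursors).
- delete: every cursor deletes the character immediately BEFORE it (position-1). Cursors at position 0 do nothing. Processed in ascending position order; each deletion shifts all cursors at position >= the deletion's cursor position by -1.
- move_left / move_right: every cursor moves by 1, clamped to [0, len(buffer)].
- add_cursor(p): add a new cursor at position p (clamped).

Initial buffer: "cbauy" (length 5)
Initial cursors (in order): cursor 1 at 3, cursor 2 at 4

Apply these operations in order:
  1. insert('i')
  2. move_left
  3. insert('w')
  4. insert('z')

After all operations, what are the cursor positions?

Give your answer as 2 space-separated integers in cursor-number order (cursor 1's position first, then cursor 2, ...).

After op 1 (insert('i')): buffer="cbaiuiy" (len 7), cursors c1@4 c2@6, authorship ...1.2.
After op 2 (move_left): buffer="cbaiuiy" (len 7), cursors c1@3 c2@5, authorship ...1.2.
After op 3 (insert('w')): buffer="cbawiuwiy" (len 9), cursors c1@4 c2@7, authorship ...11.22.
After op 4 (insert('z')): buffer="cbawziuwziy" (len 11), cursors c1@5 c2@9, authorship ...111.222.

Answer: 5 9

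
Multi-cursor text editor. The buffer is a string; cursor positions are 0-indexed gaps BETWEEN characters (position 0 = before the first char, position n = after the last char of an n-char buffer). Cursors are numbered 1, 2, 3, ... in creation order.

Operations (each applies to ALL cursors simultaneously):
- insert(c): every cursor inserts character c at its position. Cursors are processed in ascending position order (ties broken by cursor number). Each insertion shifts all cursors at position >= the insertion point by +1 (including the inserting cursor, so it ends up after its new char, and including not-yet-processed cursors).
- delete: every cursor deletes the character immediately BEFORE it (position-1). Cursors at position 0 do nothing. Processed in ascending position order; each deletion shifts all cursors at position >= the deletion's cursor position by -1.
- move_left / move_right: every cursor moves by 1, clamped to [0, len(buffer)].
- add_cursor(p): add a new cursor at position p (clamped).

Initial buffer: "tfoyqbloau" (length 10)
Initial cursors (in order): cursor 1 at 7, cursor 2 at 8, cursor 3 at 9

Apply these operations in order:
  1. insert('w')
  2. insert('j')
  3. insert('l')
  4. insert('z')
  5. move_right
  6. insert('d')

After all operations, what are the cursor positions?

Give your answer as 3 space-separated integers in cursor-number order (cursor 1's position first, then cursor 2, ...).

Answer: 13 19 25

Derivation:
After op 1 (insert('w')): buffer="tfoyqblwowawu" (len 13), cursors c1@8 c2@10 c3@12, authorship .......1.2.3.
After op 2 (insert('j')): buffer="tfoyqblwjowjawju" (len 16), cursors c1@9 c2@12 c3@15, authorship .......11.22.33.
After op 3 (insert('l')): buffer="tfoyqblwjlowjlawjlu" (len 19), cursors c1@10 c2@14 c3@18, authorship .......111.222.333.
After op 4 (insert('z')): buffer="tfoyqblwjlzowjlzawjlzu" (len 22), cursors c1@11 c2@16 c3@21, authorship .......1111.2222.3333.
After op 5 (move_right): buffer="tfoyqblwjlzowjlzawjlzu" (len 22), cursors c1@12 c2@17 c3@22, authorship .......1111.2222.3333.
After op 6 (insert('d')): buffer="tfoyqblwjlzodwjlzadwjlzud" (len 25), cursors c1@13 c2@19 c3@25, authorship .......1111.12222.23333.3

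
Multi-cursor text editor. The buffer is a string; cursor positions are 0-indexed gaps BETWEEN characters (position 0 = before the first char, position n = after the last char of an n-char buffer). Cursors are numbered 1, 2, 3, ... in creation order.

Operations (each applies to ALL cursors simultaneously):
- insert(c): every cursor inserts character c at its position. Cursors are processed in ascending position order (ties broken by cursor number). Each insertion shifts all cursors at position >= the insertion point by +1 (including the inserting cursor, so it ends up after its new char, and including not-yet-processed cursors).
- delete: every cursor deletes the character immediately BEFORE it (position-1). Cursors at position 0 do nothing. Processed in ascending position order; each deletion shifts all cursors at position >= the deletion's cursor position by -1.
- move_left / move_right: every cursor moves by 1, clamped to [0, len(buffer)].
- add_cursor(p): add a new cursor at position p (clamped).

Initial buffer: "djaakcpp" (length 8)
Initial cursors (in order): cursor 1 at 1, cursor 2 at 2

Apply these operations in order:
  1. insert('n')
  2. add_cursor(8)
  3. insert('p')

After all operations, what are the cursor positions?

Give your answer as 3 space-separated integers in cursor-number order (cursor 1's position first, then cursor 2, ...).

After op 1 (insert('n')): buffer="dnjnaakcpp" (len 10), cursors c1@2 c2@4, authorship .1.2......
After op 2 (add_cursor(8)): buffer="dnjnaakcpp" (len 10), cursors c1@2 c2@4 c3@8, authorship .1.2......
After op 3 (insert('p')): buffer="dnpjnpaakcppp" (len 13), cursors c1@3 c2@6 c3@11, authorship .11.22....3..

Answer: 3 6 11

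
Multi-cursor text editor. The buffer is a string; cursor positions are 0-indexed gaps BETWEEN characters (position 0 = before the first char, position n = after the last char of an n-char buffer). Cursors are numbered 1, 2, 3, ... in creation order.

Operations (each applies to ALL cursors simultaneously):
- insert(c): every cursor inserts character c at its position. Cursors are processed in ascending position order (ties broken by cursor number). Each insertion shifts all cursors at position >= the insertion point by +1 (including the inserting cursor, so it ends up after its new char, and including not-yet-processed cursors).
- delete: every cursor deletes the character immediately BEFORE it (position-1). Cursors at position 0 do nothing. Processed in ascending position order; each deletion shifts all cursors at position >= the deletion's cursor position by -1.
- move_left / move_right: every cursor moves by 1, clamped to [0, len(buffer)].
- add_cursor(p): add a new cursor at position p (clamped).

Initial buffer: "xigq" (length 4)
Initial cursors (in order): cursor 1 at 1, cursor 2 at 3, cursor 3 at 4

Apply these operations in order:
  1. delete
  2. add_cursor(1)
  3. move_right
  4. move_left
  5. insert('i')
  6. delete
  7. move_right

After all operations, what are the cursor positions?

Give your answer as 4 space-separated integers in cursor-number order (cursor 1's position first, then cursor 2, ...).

After op 1 (delete): buffer="i" (len 1), cursors c1@0 c2@1 c3@1, authorship .
After op 2 (add_cursor(1)): buffer="i" (len 1), cursors c1@0 c2@1 c3@1 c4@1, authorship .
After op 3 (move_right): buffer="i" (len 1), cursors c1@1 c2@1 c3@1 c4@1, authorship .
After op 4 (move_left): buffer="i" (len 1), cursors c1@0 c2@0 c3@0 c4@0, authorship .
After op 5 (insert('i')): buffer="iiiii" (len 5), cursors c1@4 c2@4 c3@4 c4@4, authorship 1234.
After op 6 (delete): buffer="i" (len 1), cursors c1@0 c2@0 c3@0 c4@0, authorship .
After op 7 (move_right): buffer="i" (len 1), cursors c1@1 c2@1 c3@1 c4@1, authorship .

Answer: 1 1 1 1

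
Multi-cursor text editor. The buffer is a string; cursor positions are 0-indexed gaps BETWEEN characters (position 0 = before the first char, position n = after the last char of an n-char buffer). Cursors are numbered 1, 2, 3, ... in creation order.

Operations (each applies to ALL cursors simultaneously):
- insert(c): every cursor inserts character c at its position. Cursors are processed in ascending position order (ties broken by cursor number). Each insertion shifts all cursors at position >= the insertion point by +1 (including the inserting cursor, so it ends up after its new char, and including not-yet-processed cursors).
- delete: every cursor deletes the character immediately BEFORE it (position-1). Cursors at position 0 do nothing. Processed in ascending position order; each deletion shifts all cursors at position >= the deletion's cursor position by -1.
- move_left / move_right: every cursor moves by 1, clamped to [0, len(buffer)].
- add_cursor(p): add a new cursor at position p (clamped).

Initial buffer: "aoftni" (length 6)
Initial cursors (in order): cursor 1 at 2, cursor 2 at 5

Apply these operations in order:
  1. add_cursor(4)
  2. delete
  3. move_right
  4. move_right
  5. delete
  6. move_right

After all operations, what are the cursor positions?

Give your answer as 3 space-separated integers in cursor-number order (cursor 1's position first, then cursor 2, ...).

After op 1 (add_cursor(4)): buffer="aoftni" (len 6), cursors c1@2 c3@4 c2@5, authorship ......
After op 2 (delete): buffer="afi" (len 3), cursors c1@1 c2@2 c3@2, authorship ...
After op 3 (move_right): buffer="afi" (len 3), cursors c1@2 c2@3 c3@3, authorship ...
After op 4 (move_right): buffer="afi" (len 3), cursors c1@3 c2@3 c3@3, authorship ...
After op 5 (delete): buffer="" (len 0), cursors c1@0 c2@0 c3@0, authorship 
After op 6 (move_right): buffer="" (len 0), cursors c1@0 c2@0 c3@0, authorship 

Answer: 0 0 0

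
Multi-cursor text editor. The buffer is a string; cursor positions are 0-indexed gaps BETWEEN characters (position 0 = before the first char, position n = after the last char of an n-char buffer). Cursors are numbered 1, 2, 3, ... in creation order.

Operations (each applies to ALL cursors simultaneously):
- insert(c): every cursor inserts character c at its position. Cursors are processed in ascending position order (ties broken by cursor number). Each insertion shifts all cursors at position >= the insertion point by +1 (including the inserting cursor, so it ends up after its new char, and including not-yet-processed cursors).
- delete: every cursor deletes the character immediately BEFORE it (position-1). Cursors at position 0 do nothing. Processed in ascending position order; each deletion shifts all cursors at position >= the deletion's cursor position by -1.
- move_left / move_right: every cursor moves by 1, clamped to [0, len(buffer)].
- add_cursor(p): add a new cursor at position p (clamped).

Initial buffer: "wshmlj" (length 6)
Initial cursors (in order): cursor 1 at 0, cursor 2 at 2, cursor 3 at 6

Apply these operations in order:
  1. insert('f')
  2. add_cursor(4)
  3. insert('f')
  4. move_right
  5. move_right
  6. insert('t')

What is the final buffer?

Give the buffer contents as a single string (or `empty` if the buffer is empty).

Answer: ffwstfffhmttljfft

Derivation:
After op 1 (insert('f')): buffer="fwsfhmljf" (len 9), cursors c1@1 c2@4 c3@9, authorship 1..2....3
After op 2 (add_cursor(4)): buffer="fwsfhmljf" (len 9), cursors c1@1 c2@4 c4@4 c3@9, authorship 1..2....3
After op 3 (insert('f')): buffer="ffwsfffhmljff" (len 13), cursors c1@2 c2@7 c4@7 c3@13, authorship 11..224....33
After op 4 (move_right): buffer="ffwsfffhmljff" (len 13), cursors c1@3 c2@8 c4@8 c3@13, authorship 11..224....33
After op 5 (move_right): buffer="ffwsfffhmljff" (len 13), cursors c1@4 c2@9 c4@9 c3@13, authorship 11..224....33
After op 6 (insert('t')): buffer="ffwstfffhmttljfft" (len 17), cursors c1@5 c2@12 c4@12 c3@17, authorship 11..1224..24..333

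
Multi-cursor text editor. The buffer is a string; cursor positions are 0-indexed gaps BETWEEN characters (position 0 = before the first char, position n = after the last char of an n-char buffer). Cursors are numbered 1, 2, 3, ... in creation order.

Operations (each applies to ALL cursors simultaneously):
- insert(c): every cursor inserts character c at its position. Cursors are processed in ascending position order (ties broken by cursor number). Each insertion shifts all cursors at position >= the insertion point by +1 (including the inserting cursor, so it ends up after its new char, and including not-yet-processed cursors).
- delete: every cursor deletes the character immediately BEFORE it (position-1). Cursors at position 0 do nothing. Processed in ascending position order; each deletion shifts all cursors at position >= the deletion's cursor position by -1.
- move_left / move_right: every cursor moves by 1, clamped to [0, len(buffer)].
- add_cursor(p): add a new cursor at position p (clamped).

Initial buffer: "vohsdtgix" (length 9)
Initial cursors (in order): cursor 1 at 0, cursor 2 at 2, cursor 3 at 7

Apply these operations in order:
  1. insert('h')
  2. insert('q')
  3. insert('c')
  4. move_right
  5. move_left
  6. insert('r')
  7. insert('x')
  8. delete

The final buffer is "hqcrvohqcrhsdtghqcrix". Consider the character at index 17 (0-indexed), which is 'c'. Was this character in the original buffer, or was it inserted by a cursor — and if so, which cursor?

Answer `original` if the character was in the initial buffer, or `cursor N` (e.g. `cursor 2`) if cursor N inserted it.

After op 1 (insert('h')): buffer="hvohhsdtghix" (len 12), cursors c1@1 c2@4 c3@10, authorship 1..2.....3..
After op 2 (insert('q')): buffer="hqvohqhsdtghqix" (len 15), cursors c1@2 c2@6 c3@13, authorship 11..22.....33..
After op 3 (insert('c')): buffer="hqcvohqchsdtghqcix" (len 18), cursors c1@3 c2@8 c3@16, authorship 111..222.....333..
After op 4 (move_right): buffer="hqcvohqchsdtghqcix" (len 18), cursors c1@4 c2@9 c3@17, authorship 111..222.....333..
After op 5 (move_left): buffer="hqcvohqchsdtghqcix" (len 18), cursors c1@3 c2@8 c3@16, authorship 111..222.....333..
After op 6 (insert('r')): buffer="hqcrvohqcrhsdtghqcrix" (len 21), cursors c1@4 c2@10 c3@19, authorship 1111..2222.....3333..
After op 7 (insert('x')): buffer="hqcrxvohqcrxhsdtghqcrxix" (len 24), cursors c1@5 c2@12 c3@22, authorship 11111..22222.....33333..
After op 8 (delete): buffer="hqcrvohqcrhsdtghqcrix" (len 21), cursors c1@4 c2@10 c3@19, authorship 1111..2222.....3333..
Authorship (.=original, N=cursor N): 1 1 1 1 . . 2 2 2 2 . . . . . 3 3 3 3 . .
Index 17: author = 3

Answer: cursor 3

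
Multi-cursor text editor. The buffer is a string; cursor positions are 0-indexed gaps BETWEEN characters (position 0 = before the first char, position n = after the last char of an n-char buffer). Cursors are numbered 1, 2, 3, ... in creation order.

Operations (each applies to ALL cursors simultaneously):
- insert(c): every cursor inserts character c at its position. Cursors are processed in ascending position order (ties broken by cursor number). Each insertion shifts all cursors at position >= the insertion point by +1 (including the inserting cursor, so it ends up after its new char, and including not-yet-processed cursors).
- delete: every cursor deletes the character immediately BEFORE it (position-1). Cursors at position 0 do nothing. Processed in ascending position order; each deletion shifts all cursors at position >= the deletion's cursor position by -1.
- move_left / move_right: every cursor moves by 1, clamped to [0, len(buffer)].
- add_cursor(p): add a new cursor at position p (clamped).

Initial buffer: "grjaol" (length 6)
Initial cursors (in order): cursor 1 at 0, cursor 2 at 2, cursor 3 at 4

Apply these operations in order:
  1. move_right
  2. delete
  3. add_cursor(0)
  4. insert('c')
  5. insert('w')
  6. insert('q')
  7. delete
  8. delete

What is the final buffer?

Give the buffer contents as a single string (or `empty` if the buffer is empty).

Answer: ccrcacl

Derivation:
After op 1 (move_right): buffer="grjaol" (len 6), cursors c1@1 c2@3 c3@5, authorship ......
After op 2 (delete): buffer="ral" (len 3), cursors c1@0 c2@1 c3@2, authorship ...
After op 3 (add_cursor(0)): buffer="ral" (len 3), cursors c1@0 c4@0 c2@1 c3@2, authorship ...
After op 4 (insert('c')): buffer="ccrcacl" (len 7), cursors c1@2 c4@2 c2@4 c3@6, authorship 14.2.3.
After op 5 (insert('w')): buffer="ccwwrcwacwl" (len 11), cursors c1@4 c4@4 c2@7 c3@10, authorship 1414.22.33.
After op 6 (insert('q')): buffer="ccwwqqrcwqacwql" (len 15), cursors c1@6 c4@6 c2@10 c3@14, authorship 141414.222.333.
After op 7 (delete): buffer="ccwwrcwacwl" (len 11), cursors c1@4 c4@4 c2@7 c3@10, authorship 1414.22.33.
After op 8 (delete): buffer="ccrcacl" (len 7), cursors c1@2 c4@2 c2@4 c3@6, authorship 14.2.3.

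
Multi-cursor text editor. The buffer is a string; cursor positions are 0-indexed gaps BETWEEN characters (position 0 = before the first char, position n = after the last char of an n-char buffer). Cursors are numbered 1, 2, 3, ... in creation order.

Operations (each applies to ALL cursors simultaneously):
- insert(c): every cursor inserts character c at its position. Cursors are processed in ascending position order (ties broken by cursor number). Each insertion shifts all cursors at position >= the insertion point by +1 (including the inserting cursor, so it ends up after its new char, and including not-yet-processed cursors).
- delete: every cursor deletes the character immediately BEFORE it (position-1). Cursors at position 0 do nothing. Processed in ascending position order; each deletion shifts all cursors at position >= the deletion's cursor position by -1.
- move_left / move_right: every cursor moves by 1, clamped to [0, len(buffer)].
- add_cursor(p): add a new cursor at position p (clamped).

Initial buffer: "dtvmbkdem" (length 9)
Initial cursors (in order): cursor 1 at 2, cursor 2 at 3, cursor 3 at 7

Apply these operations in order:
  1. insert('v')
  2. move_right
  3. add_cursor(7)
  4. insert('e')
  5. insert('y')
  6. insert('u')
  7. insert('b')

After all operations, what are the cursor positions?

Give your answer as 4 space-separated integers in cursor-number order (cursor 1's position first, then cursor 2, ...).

After op 1 (insert('v')): buffer="dtvvvmbkdvem" (len 12), cursors c1@3 c2@5 c3@10, authorship ..1.2....3..
After op 2 (move_right): buffer="dtvvvmbkdvem" (len 12), cursors c1@4 c2@6 c3@11, authorship ..1.2....3..
After op 3 (add_cursor(7)): buffer="dtvvvmbkdvem" (len 12), cursors c1@4 c2@6 c4@7 c3@11, authorship ..1.2....3..
After op 4 (insert('e')): buffer="dtvvevmebekdveem" (len 16), cursors c1@5 c2@8 c4@10 c3@15, authorship ..1.12.2.4..3.3.
After op 5 (insert('y')): buffer="dtvveyvmeybeykdveeym" (len 20), cursors c1@6 c2@10 c4@13 c3@19, authorship ..1.112.22.44..3.33.
After op 6 (insert('u')): buffer="dtvveyuvmeyubeyukdveeyum" (len 24), cursors c1@7 c2@12 c4@16 c3@23, authorship ..1.1112.222.444..3.333.
After op 7 (insert('b')): buffer="dtvveyubvmeyubbeyubkdveeyubm" (len 28), cursors c1@8 c2@14 c4@19 c3@27, authorship ..1.11112.2222.4444..3.3333.

Answer: 8 14 27 19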